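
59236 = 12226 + 47010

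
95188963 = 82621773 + 12567190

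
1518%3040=1518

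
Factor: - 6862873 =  - 31^1*107^1*2069^1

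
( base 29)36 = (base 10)93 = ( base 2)1011101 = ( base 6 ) 233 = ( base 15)63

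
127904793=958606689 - 830701896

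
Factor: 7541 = 7541^1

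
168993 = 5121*33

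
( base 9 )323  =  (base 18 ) ec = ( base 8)410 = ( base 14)14C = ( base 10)264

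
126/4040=63/2020 = 0.03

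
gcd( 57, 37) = 1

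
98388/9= 10932= 10932.00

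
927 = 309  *3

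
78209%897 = 170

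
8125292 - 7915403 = 209889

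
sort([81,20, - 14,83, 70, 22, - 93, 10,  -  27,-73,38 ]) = [ -93, - 73, - 27, - 14, 10, 20,22 , 38, 70,81, 83]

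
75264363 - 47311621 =27952742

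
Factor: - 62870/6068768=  - 31435/3034384 = - 2^ ( - 4)*5^1 * 61^(-1 )* 3109^( - 1)*6287^1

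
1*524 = 524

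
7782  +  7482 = 15264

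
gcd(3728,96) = 16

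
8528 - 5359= 3169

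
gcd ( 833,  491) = 1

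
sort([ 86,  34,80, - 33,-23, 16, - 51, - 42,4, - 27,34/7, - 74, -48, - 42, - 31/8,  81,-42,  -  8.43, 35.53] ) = [ - 74 , - 51, - 48 , - 42, - 42, - 42, - 33,-27, - 23, - 8.43, - 31/8,  4  ,  34/7, 16,34,35.53,80, 81, 86]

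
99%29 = 12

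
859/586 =1 + 273/586 = 1.47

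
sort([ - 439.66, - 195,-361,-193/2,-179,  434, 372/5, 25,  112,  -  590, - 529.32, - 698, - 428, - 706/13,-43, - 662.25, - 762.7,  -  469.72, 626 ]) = [-762.7, - 698,-662.25, - 590, - 529.32, - 469.72,  -  439.66 , - 428, - 361, - 195,-179, - 193/2, - 706/13, - 43, 25, 372/5, 112, 434,626]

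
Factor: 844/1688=1/2 = 2^( - 1 ) 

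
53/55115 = 53/55115 =0.00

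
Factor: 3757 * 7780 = 29229460  =  2^2*5^1*13^1*17^2*389^1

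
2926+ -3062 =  - 136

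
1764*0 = 0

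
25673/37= 25673/37 = 693.86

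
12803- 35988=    - 23185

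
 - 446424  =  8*( - 55803 )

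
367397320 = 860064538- 492667218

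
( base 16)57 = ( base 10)87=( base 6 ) 223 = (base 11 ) 7a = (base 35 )2h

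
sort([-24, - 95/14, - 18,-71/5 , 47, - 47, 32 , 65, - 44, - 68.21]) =[ - 68.21, - 47,- 44, - 24,-18,-71/5, - 95/14,32, 47,  65]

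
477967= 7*68281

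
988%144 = 124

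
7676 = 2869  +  4807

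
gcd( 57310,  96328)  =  2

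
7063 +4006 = 11069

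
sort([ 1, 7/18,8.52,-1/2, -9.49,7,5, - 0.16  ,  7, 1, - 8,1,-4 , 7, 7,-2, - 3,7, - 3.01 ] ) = [-9.49,-8, - 4,-3.01, - 3,-2, - 1/2 ,  -  0.16,7/18, 1, 1,  1,5, 7, 7, 7, 7, 7, 8.52 ]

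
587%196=195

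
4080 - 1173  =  2907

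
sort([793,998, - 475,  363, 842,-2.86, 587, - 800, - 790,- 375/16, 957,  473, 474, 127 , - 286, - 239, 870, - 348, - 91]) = [ - 800, - 790, - 475, - 348, - 286, - 239, - 91, - 375/16,  -  2.86, 127, 363 , 473, 474 , 587, 793, 842, 870, 957,998 ] 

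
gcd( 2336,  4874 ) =2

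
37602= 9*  4178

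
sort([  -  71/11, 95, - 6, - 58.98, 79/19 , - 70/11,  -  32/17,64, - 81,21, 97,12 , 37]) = [-81, -58.98, - 71/11, - 70/11, - 6,-32/17, 79/19,12, 21,37,64, 95, 97] 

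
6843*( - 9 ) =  - 61587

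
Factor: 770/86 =385/43 = 5^1*7^1*11^1 * 43^(-1)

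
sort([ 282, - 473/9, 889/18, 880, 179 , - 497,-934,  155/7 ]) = [ - 934, - 497,  -  473/9,155/7, 889/18,  179,282, 880 ]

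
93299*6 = 559794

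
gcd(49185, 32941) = 1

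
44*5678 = 249832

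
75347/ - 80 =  - 75347/80 = -941.84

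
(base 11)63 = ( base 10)69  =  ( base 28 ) 2D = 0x45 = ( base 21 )36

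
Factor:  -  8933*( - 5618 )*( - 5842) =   -  293184240148 = - 2^2 * 23^1* 53^2*127^1*8933^1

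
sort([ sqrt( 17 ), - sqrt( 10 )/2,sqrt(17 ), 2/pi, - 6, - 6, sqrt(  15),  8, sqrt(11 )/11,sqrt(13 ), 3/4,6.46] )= [  -  6, - 6,  -  sqrt(10) /2,sqrt (11)/11, 2/pi,3/4,  sqrt( 13),  sqrt( 15) , sqrt( 17 ),sqrt( 17 ) , 6.46, 8] 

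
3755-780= 2975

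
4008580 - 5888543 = - 1879963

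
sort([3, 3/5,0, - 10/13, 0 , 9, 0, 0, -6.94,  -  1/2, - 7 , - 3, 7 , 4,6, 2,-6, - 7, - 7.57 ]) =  [ - 7.57, - 7,-7,-6.94,  -  6, - 3,-10/13,-1/2,0, 0,0,0, 3/5 , 2,  3, 4, 6, 7, 9] 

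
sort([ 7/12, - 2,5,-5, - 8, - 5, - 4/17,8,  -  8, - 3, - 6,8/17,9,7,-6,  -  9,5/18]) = [ - 9, - 8, - 8, - 6, - 6, - 5 ,- 5, - 3, - 2, - 4/17,  5/18,8/17, 7/12, 5 , 7,  8,9]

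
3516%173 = 56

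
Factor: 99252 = 2^2*3^3*919^1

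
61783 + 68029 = 129812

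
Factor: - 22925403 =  - 3^3*71^1*11959^1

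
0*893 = 0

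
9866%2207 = 1038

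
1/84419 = 1/84419= 0.00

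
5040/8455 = 1008/1691=0.60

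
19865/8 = 19865/8 =2483.12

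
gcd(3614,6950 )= 278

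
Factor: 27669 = 3^1*23^1*401^1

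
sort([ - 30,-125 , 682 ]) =[ - 125,- 30, 682] 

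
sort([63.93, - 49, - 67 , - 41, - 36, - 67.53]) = [ - 67.53, - 67, - 49 , - 41, - 36,63.93 ] 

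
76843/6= 12807 + 1/6 = 12807.17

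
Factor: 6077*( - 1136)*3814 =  - 2^5*59^1 * 71^1*103^1 * 1907^1 =-  26329842208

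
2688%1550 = 1138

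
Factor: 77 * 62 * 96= 2^6*3^1*7^1 * 11^1 * 31^1 = 458304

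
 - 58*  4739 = - 274862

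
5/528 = 5/528 = 0.01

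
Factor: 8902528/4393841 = 2^7*89^( - 1 )*157^1 * 443^1 * 49369^ ( - 1 ) 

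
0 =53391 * 0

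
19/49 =19/49  =  0.39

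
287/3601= 287/3601=0.08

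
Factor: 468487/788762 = 20369/34294 = 2^( - 1 )*13^ (- 1 )*1319^( - 1 )*20369^1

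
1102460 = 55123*20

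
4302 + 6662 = 10964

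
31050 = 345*90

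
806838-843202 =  -36364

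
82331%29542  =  23247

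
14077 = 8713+5364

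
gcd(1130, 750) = 10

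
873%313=247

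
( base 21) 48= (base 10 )92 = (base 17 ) 57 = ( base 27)3b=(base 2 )1011100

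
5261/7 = 5261/7 = 751.57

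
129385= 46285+83100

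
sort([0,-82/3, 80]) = [-82/3,  0,80] 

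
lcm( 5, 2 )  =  10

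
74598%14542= 1888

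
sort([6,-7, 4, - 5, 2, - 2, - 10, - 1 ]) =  [ - 10, - 7 , - 5, - 2,-1, 2,4,6 ] 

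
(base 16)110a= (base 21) 9IF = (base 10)4362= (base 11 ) 3306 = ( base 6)32110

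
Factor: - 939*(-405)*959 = 3^5 * 5^1 * 7^1 * 137^1*313^1 =364702905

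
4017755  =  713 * 5635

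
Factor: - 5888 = - 2^8 * 23^1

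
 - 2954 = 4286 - 7240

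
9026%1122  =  50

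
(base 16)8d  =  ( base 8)215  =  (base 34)45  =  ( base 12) b9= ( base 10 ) 141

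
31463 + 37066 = 68529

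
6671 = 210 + 6461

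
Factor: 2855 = 5^1* 571^1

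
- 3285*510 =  - 1675350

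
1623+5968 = 7591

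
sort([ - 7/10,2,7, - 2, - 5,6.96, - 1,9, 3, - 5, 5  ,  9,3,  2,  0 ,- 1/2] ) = [ - 5 , - 5,-2, - 1, - 7/10, - 1/2, 0,  2 , 2,3, 3, 5,6.96,  7 , 9, 9 ] 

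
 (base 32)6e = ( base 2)11001110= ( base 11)178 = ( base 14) 10A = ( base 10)206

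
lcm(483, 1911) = 43953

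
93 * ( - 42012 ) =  - 3907116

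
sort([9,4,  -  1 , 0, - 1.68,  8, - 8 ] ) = [ - 8, - 1.68, - 1,0,4,8,9]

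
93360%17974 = 3490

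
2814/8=351+3/4 = 351.75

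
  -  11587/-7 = 1655 + 2/7 =1655.29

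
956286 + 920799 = 1877085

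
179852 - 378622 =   -  198770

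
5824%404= 168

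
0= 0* 823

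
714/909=238/303= 0.79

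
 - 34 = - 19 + -15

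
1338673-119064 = 1219609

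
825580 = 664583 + 160997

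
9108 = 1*9108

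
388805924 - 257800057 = 131005867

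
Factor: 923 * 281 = 13^1*71^1*281^1 = 259363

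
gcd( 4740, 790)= 790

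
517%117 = 49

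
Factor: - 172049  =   -172049^1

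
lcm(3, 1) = 3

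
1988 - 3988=-2000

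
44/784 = 11/196 = 0.06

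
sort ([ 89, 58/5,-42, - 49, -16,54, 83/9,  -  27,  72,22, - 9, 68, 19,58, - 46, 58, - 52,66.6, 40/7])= [ - 52,-49,-46, - 42,  -  27, - 16, - 9,40/7 , 83/9,58/5 , 19, 22,54,58,58,66.6, 68,72, 89]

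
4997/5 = 999 +2/5 = 999.40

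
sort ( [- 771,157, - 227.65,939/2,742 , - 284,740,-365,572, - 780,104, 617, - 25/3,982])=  [-780, - 771,  -  365, - 284, - 227.65, - 25/3, 104,157,939/2, 572,617, 740,742,  982 ]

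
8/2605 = 8/2605 = 0.00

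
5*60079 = 300395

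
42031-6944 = 35087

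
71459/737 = 71459/737=96.96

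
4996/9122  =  2498/4561 = 0.55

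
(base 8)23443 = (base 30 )b3t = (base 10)10019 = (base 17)20b6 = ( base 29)BQE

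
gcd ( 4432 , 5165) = 1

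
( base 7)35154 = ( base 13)413A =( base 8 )21456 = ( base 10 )9006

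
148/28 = 5+ 2/7 = 5.29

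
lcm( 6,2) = 6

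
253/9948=253/9948 = 0.03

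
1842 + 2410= 4252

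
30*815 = 24450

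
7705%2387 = 544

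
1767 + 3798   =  5565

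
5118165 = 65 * 78741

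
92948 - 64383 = 28565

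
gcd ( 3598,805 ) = 7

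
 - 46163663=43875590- 90039253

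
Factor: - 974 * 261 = -2^1*3^2 * 29^1*487^1 = - 254214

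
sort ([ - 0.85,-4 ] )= [ - 4 , - 0.85 ] 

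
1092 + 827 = 1919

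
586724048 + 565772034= 1152496082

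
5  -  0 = 5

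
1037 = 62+975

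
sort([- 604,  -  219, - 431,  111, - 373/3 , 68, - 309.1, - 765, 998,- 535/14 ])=[ - 765, - 604, - 431, - 309.1, - 219,-373/3, - 535/14,  68,111,998]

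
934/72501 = 934/72501 = 0.01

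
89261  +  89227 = 178488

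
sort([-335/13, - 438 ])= [-438,-335/13]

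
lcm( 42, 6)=42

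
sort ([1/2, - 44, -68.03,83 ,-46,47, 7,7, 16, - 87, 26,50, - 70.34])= [ - 87, - 70.34, -68.03, - 46, - 44,1/2,7,7,16, 26,  47,50,83 ] 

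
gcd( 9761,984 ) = 1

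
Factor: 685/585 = 137/117  =  3^( - 2) * 13^ (-1) *137^1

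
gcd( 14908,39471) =1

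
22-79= - 57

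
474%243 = 231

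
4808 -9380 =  - 4572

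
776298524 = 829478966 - 53180442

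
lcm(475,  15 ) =1425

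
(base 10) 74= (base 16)4a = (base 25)2o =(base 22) 38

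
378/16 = 23 + 5/8 = 23.62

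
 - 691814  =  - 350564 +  - 341250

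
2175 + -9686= - 7511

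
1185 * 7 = 8295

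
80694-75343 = 5351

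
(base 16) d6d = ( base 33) 355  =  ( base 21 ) 7ge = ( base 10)3437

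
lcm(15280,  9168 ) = 45840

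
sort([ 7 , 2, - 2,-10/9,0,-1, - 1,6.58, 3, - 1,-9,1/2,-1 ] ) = [ - 9,-2, - 10/9, - 1,-1, - 1,-1, 0,  1/2, 2,3, 6.58, 7 ]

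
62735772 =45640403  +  17095369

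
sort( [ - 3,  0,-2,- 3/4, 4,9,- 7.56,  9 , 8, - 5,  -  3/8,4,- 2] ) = [ - 7.56,- 5,-3 ,  -  2, - 2,-3/4, - 3/8, 0 , 4,  4,8  ,  9, 9]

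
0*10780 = 0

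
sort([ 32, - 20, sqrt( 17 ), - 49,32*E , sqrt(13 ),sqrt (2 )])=[ - 49, - 20, sqrt( 2 ),sqrt( 13 ),sqrt(17 ),32, 32*E] 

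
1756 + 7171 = 8927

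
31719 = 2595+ 29124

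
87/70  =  1+17/70 = 1.24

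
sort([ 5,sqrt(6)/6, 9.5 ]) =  [sqrt(6)/6, 5, 9.5 ]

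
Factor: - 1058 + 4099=3041^1 = 3041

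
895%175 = 20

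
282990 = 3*94330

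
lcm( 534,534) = 534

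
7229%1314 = 659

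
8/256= 1/32 = 0.03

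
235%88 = 59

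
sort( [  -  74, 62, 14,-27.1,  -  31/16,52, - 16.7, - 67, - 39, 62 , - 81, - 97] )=[ - 97, - 81, - 74, - 67  , - 39, - 27.1, - 16.7, - 31/16, 14, 52,62, 62]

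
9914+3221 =13135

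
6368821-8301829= - 1933008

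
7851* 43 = 337593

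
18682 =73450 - 54768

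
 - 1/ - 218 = 1/218 = 0.00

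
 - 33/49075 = -1 + 49042/49075  =  -0.00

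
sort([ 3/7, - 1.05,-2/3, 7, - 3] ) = [ - 3,-1.05, - 2/3,3/7, 7]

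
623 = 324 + 299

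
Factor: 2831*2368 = 2^6*19^1*37^1 * 149^1 = 6703808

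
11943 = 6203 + 5740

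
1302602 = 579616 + 722986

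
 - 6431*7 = - 45017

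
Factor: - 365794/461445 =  - 2^1*3^( - 1 )*5^( - 1)*11^1*13^1*1279^1*30763^( - 1 ) 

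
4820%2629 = 2191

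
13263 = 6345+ 6918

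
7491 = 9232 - 1741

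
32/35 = 32/35 = 0.91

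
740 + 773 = 1513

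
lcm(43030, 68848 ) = 344240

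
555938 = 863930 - 307992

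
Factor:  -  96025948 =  - 2^2*109^1*220243^1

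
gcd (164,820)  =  164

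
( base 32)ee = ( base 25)ic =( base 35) D7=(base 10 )462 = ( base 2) 111001110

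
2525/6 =420 + 5/6 = 420.83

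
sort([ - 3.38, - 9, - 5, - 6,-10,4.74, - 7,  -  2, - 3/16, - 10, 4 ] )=[  -  10, - 10, - 9, - 7, - 6, - 5,-3.38, - 2,-3/16 , 4,  4.74]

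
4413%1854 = 705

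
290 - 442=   -  152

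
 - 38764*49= - 1899436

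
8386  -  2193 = 6193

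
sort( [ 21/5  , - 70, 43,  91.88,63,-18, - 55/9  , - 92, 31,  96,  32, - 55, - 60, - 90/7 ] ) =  [-92 , - 70, -60, - 55, - 18,- 90/7, - 55/9,  21/5,31 , 32, 43,63,91.88, 96 ] 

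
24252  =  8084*3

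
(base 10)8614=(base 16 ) 21A6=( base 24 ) emm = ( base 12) 4B9A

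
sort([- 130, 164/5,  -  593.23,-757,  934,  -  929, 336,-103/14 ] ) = [ - 929,-757, - 593.23 ,-130,-103/14,164/5 , 336 , 934] 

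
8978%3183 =2612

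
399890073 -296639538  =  103250535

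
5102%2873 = 2229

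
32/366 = 16/183 = 0.09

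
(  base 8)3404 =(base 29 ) 23R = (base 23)392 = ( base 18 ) 59E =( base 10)1796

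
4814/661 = 7+187/661 = 7.28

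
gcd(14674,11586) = 2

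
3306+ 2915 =6221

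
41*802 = 32882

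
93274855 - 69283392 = 23991463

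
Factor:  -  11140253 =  -17^1 *31^1*21139^1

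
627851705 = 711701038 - 83849333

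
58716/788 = 74 + 101/197=74.51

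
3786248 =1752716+2033532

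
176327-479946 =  - 303619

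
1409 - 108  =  1301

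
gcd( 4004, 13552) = 308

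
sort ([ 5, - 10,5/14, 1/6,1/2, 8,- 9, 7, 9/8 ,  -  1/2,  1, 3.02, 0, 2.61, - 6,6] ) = [ - 10, - 9,  -  6, - 1/2,0, 1/6, 5/14, 1/2, 1, 9/8,  2.61,3.02, 5, 6,  7,  8]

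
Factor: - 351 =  - 3^3 * 13^1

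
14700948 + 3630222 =18331170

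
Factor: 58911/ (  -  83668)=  -2^( - 2 )*3^1*13^( - 1)*73^1 * 269^1*1609^( - 1 )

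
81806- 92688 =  - 10882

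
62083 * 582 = 36132306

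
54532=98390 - 43858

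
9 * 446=4014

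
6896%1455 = 1076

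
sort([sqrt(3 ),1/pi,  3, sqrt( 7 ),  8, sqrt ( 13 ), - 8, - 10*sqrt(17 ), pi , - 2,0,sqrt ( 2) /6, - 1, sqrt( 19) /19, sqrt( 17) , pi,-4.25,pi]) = [ - 10*sqrt( 17 ),-8, - 4.25,-2 , - 1,0,sqrt( 19 ) /19, sqrt(2) /6,1/pi,sqrt( 3 ),  sqrt( 7) , 3 , pi,  pi,pi,  sqrt( 13),sqrt( 17 ),  8] 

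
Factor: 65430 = 2^1 * 3^2*5^1 * 727^1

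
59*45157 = 2664263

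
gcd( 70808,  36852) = 4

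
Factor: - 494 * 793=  - 2^1*13^2 * 19^1 *61^1  =  - 391742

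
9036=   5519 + 3517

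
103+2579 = 2682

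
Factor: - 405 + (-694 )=-7^1*157^1 = -1099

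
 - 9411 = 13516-22927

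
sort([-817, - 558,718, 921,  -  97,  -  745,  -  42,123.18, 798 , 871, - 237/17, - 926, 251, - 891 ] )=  [-926,-891,- 817, - 745,-558, -97, - 42, - 237/17,123.18,251, 718, 798, 871, 921]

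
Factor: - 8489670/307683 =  - 2829890/102561 = - 2^1*3^( - 1)*5^1*7^1*17^ ( - 1)*2011^( - 1)*40427^1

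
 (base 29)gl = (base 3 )122222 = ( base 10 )485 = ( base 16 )1e5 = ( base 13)2B4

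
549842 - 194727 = 355115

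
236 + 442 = 678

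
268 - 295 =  - 27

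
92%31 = 30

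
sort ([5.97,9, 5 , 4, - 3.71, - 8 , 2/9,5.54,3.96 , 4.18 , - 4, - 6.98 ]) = [-8 ,-6.98,-4, - 3.71, 2/9, 3.96, 4,4.18, 5 , 5.54,5.97, 9 ] 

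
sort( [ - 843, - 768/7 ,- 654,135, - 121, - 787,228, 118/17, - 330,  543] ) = [ - 843, - 787 , - 654, - 330 , - 121, - 768/7,118/17,135 , 228,543] 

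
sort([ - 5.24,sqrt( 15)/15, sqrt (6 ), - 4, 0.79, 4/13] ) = [ - 5.24, - 4 , sqrt(15) /15,4/13,0.79, sqrt(6 )]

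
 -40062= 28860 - 68922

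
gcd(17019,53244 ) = 9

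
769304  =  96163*8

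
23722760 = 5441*4360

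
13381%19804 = 13381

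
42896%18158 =6580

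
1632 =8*204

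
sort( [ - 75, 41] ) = [- 75, 41]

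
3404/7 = 3404/7 = 486.29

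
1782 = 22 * 81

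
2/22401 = 2/22401 = 0.00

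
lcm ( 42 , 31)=1302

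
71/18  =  71/18 = 3.94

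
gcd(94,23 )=1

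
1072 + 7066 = 8138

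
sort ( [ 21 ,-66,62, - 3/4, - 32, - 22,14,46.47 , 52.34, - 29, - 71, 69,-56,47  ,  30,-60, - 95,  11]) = [ - 95,  -  71, - 66 , - 60,- 56 , - 32, - 29, - 22, - 3/4, 11 , 14,  21,30,46.47, 47 , 52.34 , 62,69 ] 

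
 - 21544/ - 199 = 108 + 52/199 = 108.26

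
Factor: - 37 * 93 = - 3^1*31^1 * 37^1 = - 3441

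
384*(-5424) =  - 2082816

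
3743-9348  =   - 5605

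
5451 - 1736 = 3715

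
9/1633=9/1633 = 0.01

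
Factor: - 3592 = -2^3*449^1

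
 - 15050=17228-32278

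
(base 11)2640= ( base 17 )bef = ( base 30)3OC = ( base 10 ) 3432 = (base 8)6550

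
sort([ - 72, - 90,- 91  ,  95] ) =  [ - 91, - 90,- 72,95 ] 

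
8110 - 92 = 8018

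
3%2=1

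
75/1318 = 75/1318 = 0.06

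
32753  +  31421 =64174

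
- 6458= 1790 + -8248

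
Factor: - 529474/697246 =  - 587/773 = -587^1*773^ ( - 1 )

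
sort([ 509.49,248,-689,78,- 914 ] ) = [ - 914,-689,78 , 248,509.49]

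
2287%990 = 307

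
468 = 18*26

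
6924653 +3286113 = 10210766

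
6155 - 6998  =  - 843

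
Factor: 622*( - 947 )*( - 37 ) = 21794258 =2^1*37^1*311^1 * 947^1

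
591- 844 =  - 253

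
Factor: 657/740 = 2^( - 2 ) * 3^2*5^( -1)*37^ ( - 1)* 73^1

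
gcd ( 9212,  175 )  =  7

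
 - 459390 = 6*( -76565 ) 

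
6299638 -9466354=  - 3166716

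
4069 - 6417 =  - 2348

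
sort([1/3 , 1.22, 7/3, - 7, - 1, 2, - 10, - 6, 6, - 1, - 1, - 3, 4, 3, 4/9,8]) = [ - 10, - 7, - 6, - 3,-1, -1, - 1, 1/3, 4/9, 1.22, 2, 7/3,3, 4 , 6, 8]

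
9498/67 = 141 + 51/67 = 141.76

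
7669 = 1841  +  5828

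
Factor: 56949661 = 61^1*933601^1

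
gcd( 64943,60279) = 1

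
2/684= 1/342  =  0.00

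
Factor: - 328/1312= -1/4 = - 2^(- 2)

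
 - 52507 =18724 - 71231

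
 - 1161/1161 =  - 1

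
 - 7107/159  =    -  45 + 16/53  =  - 44.70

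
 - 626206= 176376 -802582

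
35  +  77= 112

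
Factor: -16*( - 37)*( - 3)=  - 1776 = -  2^4 * 3^1 * 37^1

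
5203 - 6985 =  - 1782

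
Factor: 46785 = 3^1*5^1*3119^1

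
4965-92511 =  - 87546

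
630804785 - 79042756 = 551762029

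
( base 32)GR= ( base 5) 4124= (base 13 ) 326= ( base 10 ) 539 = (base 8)1033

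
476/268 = 119/67= 1.78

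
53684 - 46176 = 7508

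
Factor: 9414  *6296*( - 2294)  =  -135966627936 = - 2^5*3^2*31^1*37^1*523^1*787^1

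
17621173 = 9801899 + 7819274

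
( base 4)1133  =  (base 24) 3N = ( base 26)3H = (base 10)95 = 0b1011111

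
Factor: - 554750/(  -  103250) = 59^( - 1)*317^1 = 317/59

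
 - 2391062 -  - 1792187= -598875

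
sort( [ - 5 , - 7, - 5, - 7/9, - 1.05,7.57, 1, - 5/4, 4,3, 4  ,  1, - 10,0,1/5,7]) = [ - 10, - 7,  -  5, - 5 , - 5/4, - 1.05, - 7/9,  0, 1/5,1, 1,3,4,4,7,7.57]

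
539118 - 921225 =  - 382107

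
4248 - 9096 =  -4848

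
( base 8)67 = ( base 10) 55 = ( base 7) 106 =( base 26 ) 23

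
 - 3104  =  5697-8801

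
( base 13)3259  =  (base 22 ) EA7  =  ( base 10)7003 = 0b1101101011011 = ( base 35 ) 5P3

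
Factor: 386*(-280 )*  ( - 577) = 62362160=   2^4*5^1  *7^1*193^1*577^1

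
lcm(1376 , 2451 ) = 78432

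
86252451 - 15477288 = 70775163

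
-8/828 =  - 1 + 205/207 =- 0.01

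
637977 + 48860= 686837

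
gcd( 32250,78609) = 3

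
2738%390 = 8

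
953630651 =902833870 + 50796781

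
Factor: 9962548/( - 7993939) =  - 2^2 * 31^( - 1)*257869^( -1 )*2490637^1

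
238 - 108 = 130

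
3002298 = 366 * 8203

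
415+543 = 958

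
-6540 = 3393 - 9933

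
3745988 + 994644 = 4740632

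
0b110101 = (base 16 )35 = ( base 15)38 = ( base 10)53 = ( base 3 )1222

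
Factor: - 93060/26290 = - 2^1*3^2 * 47^1*239^(- 1 ) =- 846/239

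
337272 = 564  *598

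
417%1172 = 417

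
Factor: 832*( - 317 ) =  - 263744 = -2^6* 13^1*317^1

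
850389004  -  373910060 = 476478944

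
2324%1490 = 834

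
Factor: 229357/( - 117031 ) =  - 37^( - 1)*211^1 *1087^1*3163^( - 1)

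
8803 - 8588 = 215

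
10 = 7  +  3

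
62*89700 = 5561400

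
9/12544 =9/12544 = 0.00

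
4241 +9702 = 13943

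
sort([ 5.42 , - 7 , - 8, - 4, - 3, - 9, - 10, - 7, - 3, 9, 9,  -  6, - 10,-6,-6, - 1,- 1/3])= [- 10,-10, - 9, - 8, -7, - 7, - 6,-6, - 6,-4,-3, - 3, - 1, - 1/3,5.42, 9, 9]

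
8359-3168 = 5191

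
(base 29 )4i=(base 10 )134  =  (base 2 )10000110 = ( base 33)42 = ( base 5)1014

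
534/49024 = 267/24512 = 0.01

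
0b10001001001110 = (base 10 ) 8782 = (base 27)c17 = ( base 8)21116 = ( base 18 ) 191G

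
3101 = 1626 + 1475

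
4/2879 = 4/2879 = 0.00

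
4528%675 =478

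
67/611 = 67/611 =0.11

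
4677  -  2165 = 2512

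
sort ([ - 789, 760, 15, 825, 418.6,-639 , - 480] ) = [ - 789, - 639,-480,15, 418.6,  760, 825 ] 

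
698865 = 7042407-6343542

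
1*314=314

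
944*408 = 385152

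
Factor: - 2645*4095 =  - 10831275  =  - 3^2*5^2 *7^1*13^1 * 23^2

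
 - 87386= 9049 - 96435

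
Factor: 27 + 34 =61 = 61^1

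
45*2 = 90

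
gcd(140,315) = 35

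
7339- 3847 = 3492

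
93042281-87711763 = 5330518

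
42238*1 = 42238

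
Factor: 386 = 2^1*193^1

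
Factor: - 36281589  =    -  3^1*97^1*124679^1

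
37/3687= 37/3687 =0.01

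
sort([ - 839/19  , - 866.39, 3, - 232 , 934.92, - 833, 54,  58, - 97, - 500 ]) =[ - 866.39,-833, - 500, - 232,-97,- 839/19,3,54,  58, 934.92]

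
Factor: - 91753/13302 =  - 2^( - 1) * 3^ (- 2)*739^( - 1) * 91753^1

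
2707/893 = 2707/893 = 3.03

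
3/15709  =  3/15709 = 0.00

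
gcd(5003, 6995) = 1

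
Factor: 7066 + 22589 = 3^2*5^1 * 659^1  =  29655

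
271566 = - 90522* ( - 3)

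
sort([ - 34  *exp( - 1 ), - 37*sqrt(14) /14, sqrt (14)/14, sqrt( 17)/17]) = [  -  34 * exp( - 1 ), - 37 * sqrt( 14)/14, sqrt(17 ) /17, sqrt( 14 )/14] 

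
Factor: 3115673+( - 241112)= 2874561 =3^1*53^1*101^1*179^1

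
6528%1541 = 364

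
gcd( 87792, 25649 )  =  1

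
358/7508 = 179/3754  =  0.05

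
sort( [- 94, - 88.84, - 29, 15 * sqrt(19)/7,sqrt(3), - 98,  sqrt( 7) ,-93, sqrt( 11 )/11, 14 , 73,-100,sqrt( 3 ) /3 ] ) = [-100,-98, -94, - 93, - 88.84, - 29, sqrt( 11 ) /11, sqrt( 3) /3, sqrt( 3), sqrt(7), 15*sqrt( 19)/7, 14, 73 ]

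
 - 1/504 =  - 1  +  503/504  =  - 0.00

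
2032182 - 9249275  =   - 7217093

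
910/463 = 1 + 447/463 = 1.97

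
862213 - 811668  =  50545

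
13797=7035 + 6762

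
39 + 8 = 47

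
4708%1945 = 818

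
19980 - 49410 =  - 29430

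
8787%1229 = 184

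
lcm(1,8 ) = 8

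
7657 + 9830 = 17487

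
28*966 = 27048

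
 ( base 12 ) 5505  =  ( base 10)9365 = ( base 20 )1385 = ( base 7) 36206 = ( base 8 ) 22225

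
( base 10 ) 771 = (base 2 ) 1100000011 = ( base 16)303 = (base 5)11041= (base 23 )1AC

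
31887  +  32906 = 64793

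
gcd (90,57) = 3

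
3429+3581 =7010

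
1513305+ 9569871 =11083176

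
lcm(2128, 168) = 6384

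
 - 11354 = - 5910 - 5444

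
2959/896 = 2959/896 = 3.30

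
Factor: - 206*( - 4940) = 2^3 * 5^1 *13^1*19^1*103^1  =  1017640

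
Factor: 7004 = 2^2 * 17^1*103^1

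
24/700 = 6/175 =0.03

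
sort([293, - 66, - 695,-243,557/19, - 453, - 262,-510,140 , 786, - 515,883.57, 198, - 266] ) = [ - 695 , - 515, - 510, - 453, - 266,  -  262, - 243 ,-66, 557/19, 140 , 198, 293, 786, 883.57 ] 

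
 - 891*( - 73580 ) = 65559780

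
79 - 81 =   -  2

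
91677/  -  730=-91677/730 = -125.58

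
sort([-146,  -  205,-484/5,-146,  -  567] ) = [ - 567,-205,-146, - 146,-484/5 ]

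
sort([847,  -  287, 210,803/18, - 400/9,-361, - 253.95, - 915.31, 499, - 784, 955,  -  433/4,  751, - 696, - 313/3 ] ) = [-915.31, - 784,-696 ,-361,  -  287, - 253.95,  -  433/4, - 313/3 ,-400/9,803/18, 210,499, 751, 847,955]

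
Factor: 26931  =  3^1*47^1*191^1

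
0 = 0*3596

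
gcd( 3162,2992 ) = 34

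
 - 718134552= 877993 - 719012545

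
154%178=154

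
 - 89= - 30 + -59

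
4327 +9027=13354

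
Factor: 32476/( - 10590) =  - 46/15=-2^1*3^(-1)*5^( - 1 )*23^1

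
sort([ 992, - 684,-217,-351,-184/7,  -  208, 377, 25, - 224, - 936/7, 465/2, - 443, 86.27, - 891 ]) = [ - 891,  -  684,  -  443, - 351,-224, - 217,-208,-936/7, - 184/7, 25, 86.27, 465/2, 377, 992]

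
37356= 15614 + 21742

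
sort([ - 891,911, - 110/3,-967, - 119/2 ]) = [ - 967, - 891, - 119/2, - 110/3, 911]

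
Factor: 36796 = 2^2*9199^1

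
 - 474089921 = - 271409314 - 202680607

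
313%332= 313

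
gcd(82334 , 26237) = 1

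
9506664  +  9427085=18933749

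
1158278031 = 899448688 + 258829343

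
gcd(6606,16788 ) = 6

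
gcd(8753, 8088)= 1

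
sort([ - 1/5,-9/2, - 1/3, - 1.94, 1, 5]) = [  -  9/2,-1.94, -1/3, -1/5, 1,  5]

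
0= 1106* 0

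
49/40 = 1 + 9/40 = 1.23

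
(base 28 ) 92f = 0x1bd7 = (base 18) 13HH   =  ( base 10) 7127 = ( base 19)10E2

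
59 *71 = 4189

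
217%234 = 217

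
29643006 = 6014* 4929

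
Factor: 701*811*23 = 13075753 = 23^1 * 701^1*811^1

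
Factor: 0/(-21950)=0= 0^1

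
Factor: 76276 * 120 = 9153120 = 2^5* 3^1 * 5^1*19069^1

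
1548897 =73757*21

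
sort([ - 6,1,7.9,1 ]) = [ - 6, 1, 1, 7.9 ]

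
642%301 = 40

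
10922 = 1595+9327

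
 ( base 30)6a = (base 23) 86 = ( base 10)190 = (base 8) 276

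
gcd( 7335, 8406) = 9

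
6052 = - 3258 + 9310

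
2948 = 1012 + 1936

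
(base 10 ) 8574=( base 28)aq6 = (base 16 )217e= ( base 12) 4B66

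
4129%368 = 81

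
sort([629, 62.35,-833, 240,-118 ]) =[  -  833,-118,62.35,240 , 629] 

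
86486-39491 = 46995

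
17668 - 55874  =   - 38206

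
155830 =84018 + 71812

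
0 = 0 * 9454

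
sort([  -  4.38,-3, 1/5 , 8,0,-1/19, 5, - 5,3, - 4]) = [-5, - 4.38, - 4,- 3,-1/19, 0,1/5,3,5, 8 ] 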